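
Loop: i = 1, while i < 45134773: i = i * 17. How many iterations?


i multiplies by 17 each step:
i = 1 -> 17 -> 289 -> 4913 -> 83521 -> 1419857 -> 24137569 -> 410338673 (stop)
Iterations = ceil(log_17(45134773)) = 7


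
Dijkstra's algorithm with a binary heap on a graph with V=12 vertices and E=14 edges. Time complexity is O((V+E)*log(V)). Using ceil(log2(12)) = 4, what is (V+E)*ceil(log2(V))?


Dijkstra with a binary heap: each vertex is extracted once, each edge may relax once.
Each heap operation costs O(log V).
V + E = 12 + 14 = 26
ceil(log2(12)) = 4 (since 2^3 = 8 < 12 <= 16 = 2^4)
Total heap work = (V+E) * ceil(log2(V)) = 26 * 4 = 104


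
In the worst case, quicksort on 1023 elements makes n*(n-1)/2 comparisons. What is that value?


Sum of comparisons per partition:
1022 + 1021 + ... + 1 + 0
= 1023 * (1023 - 1) / 2
= 1023 * 1022 / 2
= 522753


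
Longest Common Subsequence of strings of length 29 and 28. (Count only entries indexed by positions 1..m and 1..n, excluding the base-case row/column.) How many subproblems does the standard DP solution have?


DP table indexed by positions in both strings.
First string: 29 positions
Second string: 28 positions
Total = 29 * 28 = 812


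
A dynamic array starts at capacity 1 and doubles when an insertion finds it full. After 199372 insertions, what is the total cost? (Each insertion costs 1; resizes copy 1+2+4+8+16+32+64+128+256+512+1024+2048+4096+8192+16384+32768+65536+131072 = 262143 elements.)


Insertion cost: 199372 (one per element)
Resizes occur just before inserting elements 2, 3, 5, 9, ...
Elements copied at each resize: 1 + 2 + 4 + 8 + 16 + 32 + 64 + 128 + 256 + 512 + 1024 + 2048 + 4096 + 8192 + 16384 + 32768 + 65536 + 131072
Sum of copies = 262143 (geometric series: 2^k - 1)
Total = 199372 + 262143 = 461515


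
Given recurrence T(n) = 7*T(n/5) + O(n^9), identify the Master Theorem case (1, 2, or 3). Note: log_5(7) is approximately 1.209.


Master Theorem parameters: a=7, b=5, c=9
log_b(a) = 1.209
Compare b^c with a: 5^9 = 1953125 > 7, so c > log_b(a).
Comparing c=9 vs log_b(a)=1.209:
9 > 1.209 => Case 3
Result: T(n) = O(n^9)
Master Theorem case = 3


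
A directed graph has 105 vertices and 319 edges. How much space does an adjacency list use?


Adjacency list: one list head per vertex + one entry per edge
Vertex heads: 105
Edge entries: 319
Total = 105 + 319 = 424


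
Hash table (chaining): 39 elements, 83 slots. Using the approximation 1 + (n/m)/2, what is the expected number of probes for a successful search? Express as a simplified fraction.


Computing expected probes:
alpha = 39/83
= 1 + alpha/2
= 1 + 39/(2*83)
= (2*83 + 39) / (2*83)
= 205/166


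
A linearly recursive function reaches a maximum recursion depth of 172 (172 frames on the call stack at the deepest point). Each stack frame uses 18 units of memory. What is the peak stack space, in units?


Maximum recursion depth = 172 frames
Memory per frame = 18 units
Total stack space = depth * frame_size
= 172 * 18 = 3096


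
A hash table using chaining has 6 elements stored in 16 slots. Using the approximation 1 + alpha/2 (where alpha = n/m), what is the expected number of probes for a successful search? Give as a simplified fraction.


Load factor alpha = n/m = 6/16
Expected probes = 1 + alpha/2 = 1 + 6/(2*16)
= 1 + 6/32
= 32/32 + 6/32
= 38/32
Simplify: 19/16


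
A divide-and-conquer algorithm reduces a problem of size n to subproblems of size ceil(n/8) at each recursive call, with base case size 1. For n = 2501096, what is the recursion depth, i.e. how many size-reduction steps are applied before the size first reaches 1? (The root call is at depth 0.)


Each step divides the size by 8 (rounding up); after k steps the size is ceil(n/8^k), which equals 1 exactly when 8^k >= n.
So the depth is the smallest k with 8^k >= 2501096, i.e. ceil(log_8(2501096)).
8^7 = 2097152 < 2501096 <= 16777216 = 8^8
Recursion depth = 8


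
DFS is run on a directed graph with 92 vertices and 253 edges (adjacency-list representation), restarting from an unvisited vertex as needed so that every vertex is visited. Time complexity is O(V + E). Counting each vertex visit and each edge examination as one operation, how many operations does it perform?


A full DFS traversal processes each vertex exactly once (push/pop on stack).
Each directed edge is examined once.
V = 92, E = 253
V + E = 345


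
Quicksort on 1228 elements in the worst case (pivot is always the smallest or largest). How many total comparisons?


In the worst case, each partition step picks the worst pivot:
  Partition 1: 1227 comparisons (n-1 elements to compare)
  Partition 2: 1226 comparisons
  Partition 3: 1225 comparisons
  Partition 4: 1224 comparisons
  Partition 5: 1223 comparisons
  ...
  Last partition: 0 comparisons
Total = (n-1) + (n-2) + ... + 1 + 0 = n*(n-1)/2
= 1228*1227/2 = 753378


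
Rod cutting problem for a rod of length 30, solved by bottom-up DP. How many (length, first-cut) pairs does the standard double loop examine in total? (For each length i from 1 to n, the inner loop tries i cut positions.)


For each subproblem length i = 1..30, the inner loop considers i possible first cuts.
Total = 1 + 2 + ... + 30
= 30*(30+1)/2
= 30*31/2 = 465


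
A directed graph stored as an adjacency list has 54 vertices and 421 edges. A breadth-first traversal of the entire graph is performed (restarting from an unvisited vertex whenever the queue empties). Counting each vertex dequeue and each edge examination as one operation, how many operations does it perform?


A full BFS traversal dequeues each vertex once and examines each edge once.
Vertex visits: 54
Edge visits: 421
V + E = 54 + 421 = 475


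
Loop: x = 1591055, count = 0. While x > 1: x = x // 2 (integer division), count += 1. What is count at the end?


The variable x halves each step:
x = 1591055 -> 795527 -> 397763 -> 198881 -> 99440 -> 49720 -> 24860 -> 12430 -> 6215 -> 3107 -> 1553 -> 776 -> 388 -> 194 -> 97 -> 48 -> 24 -> 12 -> 6 -> 3 -> 1
Number of halvings = floor(log2(1591055)) = 20


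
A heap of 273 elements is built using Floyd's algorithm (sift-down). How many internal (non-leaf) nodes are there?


Leaf nodes occupy roughly half the array.
Sift-down is called for each internal node, starting from the last one.
Internal nodes = floor(n/2) = floor(273/2) = 136


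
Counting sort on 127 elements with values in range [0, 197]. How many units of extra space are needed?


Output array size: 127 (to store sorted result)
Count array size: 198 (one slot per possible value, range 0 to 197)
Total extra space = 127 + 198 = 325


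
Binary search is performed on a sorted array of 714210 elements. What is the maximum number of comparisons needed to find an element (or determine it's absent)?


Binary search halves the search space each comparison:
  Step 1: search space = 714210 -> 357105
  Step 2: search space = 357105 -> 178552
  Step 3: search space = 178552 -> 89276
  Step 4: search space = 89276 -> 44638
  Step 5: search space = 44638 -> 22319
  Step 6: search space = 22319 -> 11159
  Step 7: search space = 11159 -> 5579
  Step 8: search space = 5579 -> 2789
  Step 9: search space = 2789 -> 1394
  Step 10: search space = 1394 -> 697
  Step 11: search space = 697 -> 348
  Step 12: search space = 348 -> 174
  Step 13: search space = 174 -> 87
  Step 14: search space = 87 -> 43
  Step 15: search space = 43 -> 21
  Step 16: search space = 21 -> 10
  Step 17: search space = 10 -> 5
  Step 18: search space = 5 -> 2
  Step 19: search space = 2 -> 1
  Step 20: search space = 1 (final check)
Maximum comparisons = floor(log2(714210)) + 1 = 19 + 1 = 20


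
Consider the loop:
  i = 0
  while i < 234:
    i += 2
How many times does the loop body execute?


Starting at i = 0, each iteration adds 2.
Iterations until i >= 234:
  Iteration 1: i = 0 -> i = 2
  Iteration 2: i = 2 -> i = 4
  Iteration 3: i = 4 -> i = 6
  Iteration 4: i = 6 -> i = 8
  Iteration 5: i = 8 -> i = 10
  Iteration 6: i = 10 -> i = 12
  Iteration 7: i = 12 -> i = 14
  Iteration 8: i = 14 -> i = 16
  ... continuing ...
Total iterations = ceil(234/2) = 117


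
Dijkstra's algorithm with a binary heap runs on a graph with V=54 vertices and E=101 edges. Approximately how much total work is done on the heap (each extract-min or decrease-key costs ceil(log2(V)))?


Dijkstra with a binary heap: each vertex is extracted once, each edge may relax once.
Each heap operation costs O(log V).
V + E = 54 + 101 = 155
ceil(log2(54)) = 6 (since 2^5 = 32 < 54 <= 64 = 2^6)
Total heap work = (V+E) * ceil(log2(V)) = 155 * 6 = 930


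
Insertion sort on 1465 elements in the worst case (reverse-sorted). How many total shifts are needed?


In the worst case (reverse-sorted), each element shifts past all previous:
  Element 1: 1 shifts
  Element 2: 2 shifts
  Element 3: 3 shifts
  Element 4: 4 shifts
  Element 5: 5 shifts
  ...
  Element 1464: 1464 shifts
Total = 1 + 2 + ... + 1464
= 1465*(1465-1)/2 = 1072380


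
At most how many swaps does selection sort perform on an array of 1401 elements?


Each of the 1400 passes places one element in its final position.
Pass 1: swap minimum into position 0
Pass 2: swap minimum of remaining into position 1
...
Pass 1400: last two elements, one swap
Maximum swaps = 1401 - 1 = 1400


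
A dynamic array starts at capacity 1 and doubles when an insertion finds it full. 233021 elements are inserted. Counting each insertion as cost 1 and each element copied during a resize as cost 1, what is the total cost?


n = 233021
Insertion costs: 233021
Resizes copy 1, 2, 4, ... up to the largest power of 2 that is <= n-1 = 233020, i.e. 131072.
Copy costs = 1 + 2 + 4 + 8 + 16 + 32 + 64 + 128 + 256 + 512 + 1024 + 2048 + 4096 + 8192 + 16384 + 32768 + 65536 + 131072 = 262143
Total = 233021 + 262143 = 495164


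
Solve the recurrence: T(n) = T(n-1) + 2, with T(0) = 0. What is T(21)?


Unrolling the recurrence:
T(21) = T(20) + 2
       = T(19) + 2 + 2
       = T(18) + 2*3
       ...
       = T(0) + 2*21
       = 0 + 42 = 42


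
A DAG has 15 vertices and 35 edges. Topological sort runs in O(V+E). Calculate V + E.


V = 15 (vertex processing)
E = 35 (edge processing)
V + E = 15 + 35 = 50


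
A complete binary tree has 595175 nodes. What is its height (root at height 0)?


In a complete binary tree, level k holds nodes 2^k .. 2^(k+1)-1 (1-indexed).
Height = floor(log2(n)) = floor(log2(595175)) = 19
Check: 2^19 = 524288 <= 595175 < 1048576 = 2^20


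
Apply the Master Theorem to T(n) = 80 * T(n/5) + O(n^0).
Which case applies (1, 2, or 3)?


The Master Theorem: T(n) = a*T(n/b) + O(n^c)
  a = 80, b = 5, c = 0
log_b(a) = log_5(80) ~ 2.723
Compare b^c with a: 5^0 = 1 < 80, so c < log_b(a).
Since c < log_b(a), Case 1 applies.
T(n) = O(n^(log_5 80)) ~ O(n^2.723)
Master Theorem case = 1


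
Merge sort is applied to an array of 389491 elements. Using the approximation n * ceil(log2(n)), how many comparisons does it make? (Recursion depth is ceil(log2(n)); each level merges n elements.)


Merge sort divides the array into halves recursively.
Number of levels = ceil(log2(389491)) = 19
At each level, approximately n = 389491 comparisons are needed for merging.
Total comparisons ~ n * ceil(log2(n)) = 389491 * 19 = 7400329


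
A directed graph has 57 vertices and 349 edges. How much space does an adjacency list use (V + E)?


Adjacency list: one list head per vertex + one entry per edge
Vertex heads: 57
Edge entries: 349
Total = 57 + 349 = 406


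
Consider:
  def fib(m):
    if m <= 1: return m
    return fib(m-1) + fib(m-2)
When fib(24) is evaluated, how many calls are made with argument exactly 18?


Let N(m) = number of times fib(m) is called while evaluating fib(24).
N(24) = 1 (the initial call).
N(23) = 1 (only fib(24) calls it).
For 1 <= m <= 22: fib(m) is called by fib(m+1) and fib(m+2), so
  N(m) = N(m+1) + N(m+2).
fib(0) is called only by fib(2), so N(0) = N(2).
Walk down from m=24:
  N(24)=1, N(23)=1, N(22)=2, N(21)=3, N(20)=5, N(19)=8, N(18)=13
N(18) = 13


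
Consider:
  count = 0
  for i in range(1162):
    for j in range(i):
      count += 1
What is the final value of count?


For each i, the inner loop runs i times:
  i=0: inner runs 0 times
  i=1: inner runs 1 time
  i=2: inner runs 2 times
  i=3: inner runs 3 times
  i=4: inner runs 4 times
  i=5: inner runs 5 times
  i=6: inner runs 6 times
  i=7: inner runs 7 times
  ...
Total = 0 + 1 + 2 + ... + 1161 = 1162*(1162-1)/2 = 674541


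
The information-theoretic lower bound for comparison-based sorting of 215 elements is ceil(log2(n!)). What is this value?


A binary decision tree of height h has at most 2^h leaves and needs at least n! of them, so h >= ceil(log2(n!)).
215! is far too large to multiply out, so use Stirling's series:
  ln(n!) ~ n ln n - n + (1/2) ln(2 pi n) + 1/(12n)  (error below 1/(360 n^3), negligible here)
  ln(215) = 5.3706380
  n ln n = 215 * 5.3706380 = 1154.6872
  (1/2) ln(2 pi * 215) = (1/2) ln(1350.8848) = 3.6043
  1/(12*215) = 0.0004
  ln(215!) ~ 1154.6872 - 215 + 3.6043 + 0.0004 = 943.2919
Convert to base 2: log2(215!) = 943.2919 / ln 2 = 943.2919 / 0.69314718 = 1360.8825
ceil(1360.8825) = 1361


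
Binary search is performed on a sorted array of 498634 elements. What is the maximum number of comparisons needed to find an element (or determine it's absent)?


Binary search halves the search space each comparison:
  Step 1: search space = 498634 -> 249317
  Step 2: search space = 249317 -> 124658
  Step 3: search space = 124658 -> 62329
  Step 4: search space = 62329 -> 31164
  Step 5: search space = 31164 -> 15582
  Step 6: search space = 15582 -> 7791
  Step 7: search space = 7791 -> 3895
  Step 8: search space = 3895 -> 1947
  Step 9: search space = 1947 -> 973
  Step 10: search space = 973 -> 486
  Step 11: search space = 486 -> 243
  Step 12: search space = 243 -> 121
  Step 13: search space = 121 -> 60
  Step 14: search space = 60 -> 30
  Step 15: search space = 30 -> 15
  Step 16: search space = 15 -> 7
  Step 17: search space = 7 -> 3
  Step 18: search space = 3 -> 1
  Step 19: search space = 1 (final check)
Maximum comparisons = floor(log2(498634)) + 1 = 18 + 1 = 19


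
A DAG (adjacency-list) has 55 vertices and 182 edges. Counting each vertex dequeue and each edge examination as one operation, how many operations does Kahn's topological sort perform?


V = 55 (vertex processing)
E = 182 (edge processing)
V + E = 55 + 182 = 237


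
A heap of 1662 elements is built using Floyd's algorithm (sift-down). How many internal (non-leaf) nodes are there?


Leaf nodes occupy roughly half the array.
Sift-down is called for each internal node, starting from the last one.
Internal nodes = floor(n/2) = floor(1662/2) = 831


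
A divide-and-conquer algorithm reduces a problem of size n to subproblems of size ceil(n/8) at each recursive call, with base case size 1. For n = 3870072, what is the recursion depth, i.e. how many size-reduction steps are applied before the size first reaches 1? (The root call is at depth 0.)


Each step divides the size by 8 (rounding up); after k steps the size is ceil(n/8^k), which equals 1 exactly when 8^k >= n.
So the depth is the smallest k with 8^k >= 3870072, i.e. ceil(log_8(3870072)).
8^7 = 2097152 < 3870072 <= 16777216 = 8^8
Recursion depth = 8


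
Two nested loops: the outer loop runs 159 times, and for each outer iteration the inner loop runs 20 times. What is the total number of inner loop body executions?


Outer loop: 159 iterations
Inner loop: 20 iterations per outer iteration
Total = 159 * 20 = 3180


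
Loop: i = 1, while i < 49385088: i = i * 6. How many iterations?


i multiplies by 6 each step:
i = 1 -> 6 -> 36 -> 216 -> 1296 -> 7776 -> 46656 -> 279936 -> 1679616 -> 10077696 -> 60466176 (stop)
Iterations = ceil(log_6(49385088)) = 10


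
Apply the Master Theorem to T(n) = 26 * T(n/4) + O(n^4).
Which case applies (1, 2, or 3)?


The Master Theorem: T(n) = a*T(n/b) + O(n^c)
  a = 26, b = 4, c = 4
log_b(a) = log_4(26) ~ 2.35
Compare b^c with a: 4^4 = 256 > 26, so c > log_b(a).
Since c > log_b(a), Case 3 applies.
T(n) = O(n^4)
Master Theorem case = 3


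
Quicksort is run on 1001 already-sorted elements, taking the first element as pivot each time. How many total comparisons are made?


Sum of comparisons per partition:
1000 + 999 + ... + 1 + 0
= 1001 * (1001 - 1) / 2
= 1001 * 1000 / 2
= 500500


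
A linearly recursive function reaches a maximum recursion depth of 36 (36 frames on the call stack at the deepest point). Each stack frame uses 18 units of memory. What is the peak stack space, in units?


Maximum recursion depth = 36 frames
Memory per frame = 18 units
Total stack space = depth * frame_size
= 36 * 18 = 648


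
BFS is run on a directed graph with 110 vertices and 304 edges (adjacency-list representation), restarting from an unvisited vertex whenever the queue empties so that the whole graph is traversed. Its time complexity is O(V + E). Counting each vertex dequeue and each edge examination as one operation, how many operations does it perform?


A full BFS traversal dequeues each vertex exactly once and examines each directed edge exactly once.
V = 110 (vertex processing cost)
E = 304 (edge examination cost)
Total operations proportional to V + E = 110 + 304 = 414


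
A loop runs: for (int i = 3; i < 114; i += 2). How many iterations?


Loop starts at i = 3, increments by 2, stops when i >= 114.
Number of iterations = ceil((114 - 3) / 2)
= ceil(111 / 2)
= 56


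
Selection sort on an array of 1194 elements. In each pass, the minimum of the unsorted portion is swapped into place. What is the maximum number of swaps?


Selection sort performs one swap per pass:
  Pass 1: find min in positions 0 to 1193, swap with position 0
  Pass 2: find min in positions 1 to 1193, swap with position 1
  Pass 3: find min in positions 2 to 1193, swap with position 2
  Pass 4: find min in positions 3 to 1193, swap with position 3
  Pass 5: find min in positions 4 to 1193, swap with position 4
  ... (1188 more passes)
Total passes (and swaps) = n - 1 = 1194 - 1 = 1193


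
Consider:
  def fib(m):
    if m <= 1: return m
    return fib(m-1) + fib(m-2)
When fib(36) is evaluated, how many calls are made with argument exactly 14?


Let N(m) = number of times fib(m) is called while evaluating fib(36).
N(36) = 1 (the initial call).
N(35) = 1 (only fib(36) calls it).
For 1 <= m <= 34: fib(m) is called by fib(m+1) and fib(m+2), so
  N(m) = N(m+1) + N(m+2).
fib(0) is called only by fib(2), so N(0) = N(2).
Walk down from m=36:
  N(36)=1, N(35)=1, N(34)=2, N(33)=3, N(32)=5, N(31)=8, N(30)=13, N(29)=21, N(28)=34, N(27)=55, N(26)=89, N(25)=144, N(24)=233, N(23)=377, N(22)=610, N(21)=987, N(20)=1597, N(19)=2584, N(18)=4181, N(17)=6765, N(16)=10946, N(15)=17711, N(14)=28657
N(14) = 28657


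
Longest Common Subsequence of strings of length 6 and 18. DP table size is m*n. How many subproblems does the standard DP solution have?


DP table indexed by positions in both strings.
First string: 6 positions
Second string: 18 positions
Total = 6 * 18 = 108


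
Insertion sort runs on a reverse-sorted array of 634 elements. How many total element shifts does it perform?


Sum of shifts = 1 + 2 + 3 + ... + 633
= 634 * 633 / 2
= 401322 / 2
= 200661


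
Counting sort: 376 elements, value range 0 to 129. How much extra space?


n = 376 (output array)
k = 130 (count array for 130 distinct values)
Extra space = 376 + 130 = 506


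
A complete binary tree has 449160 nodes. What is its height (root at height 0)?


In a complete binary tree, level k holds nodes 2^k .. 2^(k+1)-1 (1-indexed).
Height = floor(log2(n)) = floor(log2(449160)) = 18
Check: 2^18 = 262144 <= 449160 < 524288 = 2^19


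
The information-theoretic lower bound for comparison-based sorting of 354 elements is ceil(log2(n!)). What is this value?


A binary decision tree of height h has at most 2^h leaves and needs at least n! of them, so h >= ceil(log2(n!)).
354! is far too large to multiply out, so use Stirling's series:
  ln(n!) ~ n ln n - n + (1/2) ln(2 pi n) + 1/(12n)  (error below 1/(360 n^3), negligible here)
  ln(354) = 5.8692969
  n ln n = 354 * 5.8692969 = 2077.7311
  (1/2) ln(2 pi * 354) = (1/2) ln(2224.2476) = 3.8536
  1/(12*354) = 0.0002
  ln(354!) ~ 2077.7311 - 354 + 3.8536 + 0.0002 = 1727.5849
Convert to base 2: log2(354!) = 1727.5849 / ln 2 = 1727.5849 / 0.69314718 = 2492.3782
ceil(2492.3782) = 2493


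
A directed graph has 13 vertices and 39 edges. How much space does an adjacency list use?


Adjacency list: one list head per vertex + one entry per edge
Vertex heads: 13
Edge entries: 39
Total = 13 + 39 = 52


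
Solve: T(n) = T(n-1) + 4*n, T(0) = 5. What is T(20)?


Expanding the recurrence:
T(20) = T(19) + 4*20
       = T(18) + 4*19 + 4*20
       ...
       = T(0) + 4*(1 + 2 + ... + 20)
       = 5 + 4 * 20*21/2
       = 5 + 4 * 210
       = 5 + 840 = 845


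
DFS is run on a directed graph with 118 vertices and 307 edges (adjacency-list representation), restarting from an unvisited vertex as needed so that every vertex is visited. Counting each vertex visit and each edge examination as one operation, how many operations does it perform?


A full DFS traversal processes each vertex exactly once (push/pop on stack).
Each directed edge is examined once.
V = 118, E = 307
V + E = 425


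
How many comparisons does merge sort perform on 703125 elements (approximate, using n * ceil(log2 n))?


Recursion depth: ceil(log2(703125)) = 20
Each recursion level merges n = 703125 elements
Total = 703125 * 20 = 14062500


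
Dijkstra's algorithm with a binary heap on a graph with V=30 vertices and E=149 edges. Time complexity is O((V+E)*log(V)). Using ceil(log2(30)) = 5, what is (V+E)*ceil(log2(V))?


Dijkstra with a binary heap: each vertex is extracted once, each edge may relax once.
Each heap operation costs O(log V).
V + E = 30 + 149 = 179
ceil(log2(30)) = 5 (since 2^4 = 16 < 30 <= 32 = 2^5)
Total heap work = (V+E) * ceil(log2(V)) = 179 * 5 = 895


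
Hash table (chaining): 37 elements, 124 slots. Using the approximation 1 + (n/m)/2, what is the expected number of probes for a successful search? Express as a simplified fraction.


Computing expected probes:
alpha = 37/124
= 1 + alpha/2
= 1 + 37/(2*124)
= (2*124 + 37) / (2*124)
= 285/248


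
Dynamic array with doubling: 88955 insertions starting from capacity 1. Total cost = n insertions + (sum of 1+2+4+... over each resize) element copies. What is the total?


n = 88955
Insertion costs: 88955
Resizes copy 1, 2, 4, ... up to the largest power of 2 that is <= n-1 = 88954, i.e. 65536.
Copy costs = 1 + 2 + 4 + 8 + 16 + 32 + 64 + 128 + 256 + 512 + 1024 + 2048 + 4096 + 8192 + 16384 + 32768 + 65536 = 131071
Total = 88955 + 131071 = 220026


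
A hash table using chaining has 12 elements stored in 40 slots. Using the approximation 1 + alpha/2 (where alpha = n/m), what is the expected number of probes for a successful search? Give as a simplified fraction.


Load factor alpha = n/m = 12/40
Expected probes = 1 + alpha/2 = 1 + 12/(2*40)
= 1 + 12/80
= 80/80 + 12/80
= 92/80
Simplify: 23/20


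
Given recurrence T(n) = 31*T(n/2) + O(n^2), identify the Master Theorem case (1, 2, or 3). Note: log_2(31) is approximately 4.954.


Master Theorem parameters: a=31, b=2, c=2
log_b(a) = 4.954
Compare b^c with a: 2^2 = 4 < 31, so c < log_b(a).
Comparing c=2 vs log_b(a)=4.954:
2 < 4.954 => Case 1
Result: T(n) = O(n^(log_2 31)) ~ O(n^4.954)
Master Theorem case = 1


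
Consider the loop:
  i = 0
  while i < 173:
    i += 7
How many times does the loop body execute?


Starting at i = 0, each iteration adds 7.
Iterations until i >= 173:
  Iteration 1: i = 0 -> i = 7
  Iteration 2: i = 7 -> i = 14
  Iteration 3: i = 14 -> i = 21
  Iteration 4: i = 21 -> i = 28
  Iteration 5: i = 28 -> i = 35
  Iteration 6: i = 35 -> i = 42
  Iteration 7: i = 42 -> i = 49
  Iteration 8: i = 49 -> i = 56
  ... continuing ...
Total iterations = ceil(173/7) = 25


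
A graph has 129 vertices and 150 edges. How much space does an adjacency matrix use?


Adjacency matrix: V x V grid of entries
Space = V^2 = 129^2 = 129 * 129 = 16641


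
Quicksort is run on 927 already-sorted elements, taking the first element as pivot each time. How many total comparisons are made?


Sum of comparisons per partition:
926 + 925 + ... + 1 + 0
= 927 * (927 - 1) / 2
= 927 * 926 / 2
= 429201


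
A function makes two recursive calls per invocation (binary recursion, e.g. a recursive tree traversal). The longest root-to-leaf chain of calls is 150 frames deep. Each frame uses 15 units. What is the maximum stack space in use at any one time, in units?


Binary recursion: the two calls run one after the other, so only one root-to-leaf chain of frames is on the stack at a time.
Maximum depth (longest chain) = 150 frames
Each frame = 15 units
Max stack space = 150 * 15 = 2250


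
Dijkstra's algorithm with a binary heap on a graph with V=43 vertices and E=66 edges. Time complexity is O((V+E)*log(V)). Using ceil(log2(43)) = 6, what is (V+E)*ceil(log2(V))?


Dijkstra with a binary heap: each vertex is extracted once, each edge may relax once.
Each heap operation costs O(log V).
V + E = 43 + 66 = 109
ceil(log2(43)) = 6 (since 2^5 = 32 < 43 <= 64 = 2^6)
Total heap work = (V+E) * ceil(log2(V)) = 109 * 6 = 654


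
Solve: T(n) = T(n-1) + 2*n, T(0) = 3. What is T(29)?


Expanding the recurrence:
T(29) = T(28) + 2*29
       = T(27) + 2*28 + 2*29
       ...
       = T(0) + 2*(1 + 2 + ... + 29)
       = 3 + 2 * 29*30/2
       = 3 + 2 * 435
       = 3 + 870 = 873


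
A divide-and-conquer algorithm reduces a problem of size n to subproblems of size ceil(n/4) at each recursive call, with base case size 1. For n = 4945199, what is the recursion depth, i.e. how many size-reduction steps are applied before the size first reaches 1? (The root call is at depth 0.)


Each step divides the size by 4 (rounding up); after k steps the size is ceil(n/4^k), which equals 1 exactly when 4^k >= n.
So the depth is the smallest k with 4^k >= 4945199, i.e. ceil(log_4(4945199)).
4^11 = 4194304 < 4945199 <= 16777216 = 4^12
Recursion depth = 12


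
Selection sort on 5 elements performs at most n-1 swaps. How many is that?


Each of the 4 passes places one element in its final position.
Pass 1: swap minimum into position 0
Pass 2: swap minimum of remaining into position 1
...
Pass 4: last two elements, one swap
Maximum swaps = 5 - 1 = 4


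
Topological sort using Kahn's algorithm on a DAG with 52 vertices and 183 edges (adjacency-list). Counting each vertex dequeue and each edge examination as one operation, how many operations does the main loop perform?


Kahn's algorithm:
  1. Compute in-degrees: O(V + E)
  2. Process queue: each vertex dequeued once (O(V))
     each edge examined once (O(E))
Total = V + E = 52 + 183 = 235


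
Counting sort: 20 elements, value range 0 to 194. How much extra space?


n = 20 (output array)
k = 195 (count array for 195 distinct values)
Extra space = 20 + 195 = 215


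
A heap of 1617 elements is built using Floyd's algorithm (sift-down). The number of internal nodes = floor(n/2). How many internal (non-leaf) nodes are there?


Leaf nodes occupy roughly half the array.
Sift-down is called for each internal node, starting from the last one.
Internal nodes = floor(n/2) = floor(1617/2) = 808


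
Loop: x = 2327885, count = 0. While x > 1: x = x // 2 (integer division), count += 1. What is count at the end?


The variable x halves each step:
x = 2327885 -> 1163942 -> 581971 -> 290985 -> 145492 -> 72746 -> 36373 -> 18186 -> 9093 -> 4546 -> 2273 -> 1136 -> 568 -> 284 -> 142 -> 71 -> 35 -> 17 -> 8 -> 4 -> 2 -> 1
Number of halvings = floor(log2(2327885)) = 21


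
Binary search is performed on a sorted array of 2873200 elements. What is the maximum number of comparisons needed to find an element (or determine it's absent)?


Binary search halves the search space each comparison:
  Step 1: search space = 2873200 -> 1436600
  Step 2: search space = 1436600 -> 718300
  Step 3: search space = 718300 -> 359150
  Step 4: search space = 359150 -> 179575
  Step 5: search space = 179575 -> 89787
  Step 6: search space = 89787 -> 44893
  Step 7: search space = 44893 -> 22446
  Step 8: search space = 22446 -> 11223
  Step 9: search space = 11223 -> 5611
  Step 10: search space = 5611 -> 2805
  Step 11: search space = 2805 -> 1402
  Step 12: search space = 1402 -> 701
  Step 13: search space = 701 -> 350
  Step 14: search space = 350 -> 175
  Step 15: search space = 175 -> 87
  Step 16: search space = 87 -> 43
  Step 17: search space = 43 -> 21
  Step 18: search space = 21 -> 10
  Step 19: search space = 10 -> 5
  Step 20: search space = 5 -> 2
  Step 21: search space = 2 -> 1
  Step 22: search space = 1 (final check)
Maximum comparisons = floor(log2(2873200)) + 1 = 21 + 1 = 22


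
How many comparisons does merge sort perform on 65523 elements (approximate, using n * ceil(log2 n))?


Recursion depth: ceil(log2(65523)) = 16
Each recursion level merges n = 65523 elements
Total = 65523 * 16 = 1048368


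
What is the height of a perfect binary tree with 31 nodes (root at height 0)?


A perfect binary tree with 31 nodes:
  31 = 2^5 - 1
  Levels: 0, 1, ..., 4
  Height = 4


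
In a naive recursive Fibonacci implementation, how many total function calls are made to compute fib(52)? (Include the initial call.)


Let C(m) = total calls to evaluate fib(m). Then C(0)=C(1)=1, and
C(m) = 1 + C(m-1) + C(m-2) for m >= 2.
Build the table (each entry = 1 + previous two):
  C(0) = 1
  C(1) = 1
  C(2) = 1 + 1 + 1 = 3
  C(3) = 1 + 3 + 1 = 5
  C(4) = 1 + 5 + 3 = 9
  C(5) = 1 + 9 + 5 = 15
  C(6) = 1 + 15 + 9 = 25
  C(7) = 1 + 25 + 15 = 41
  C(8) = 1 + 41 + 25 = 67
  C(9) = 1 + 67 + 41 = 109
  C(10) = 1 + 109 + 67 = 177
  C(11) = 1 + 177 + 109 = 287
  C(12) = 1 + 287 + 177 = 465
  C(13) = 1 + 465 + 287 = 753
  C(14) = 1 + 753 + 465 = 1219
  C(15) = 1 + 1219 + 753 = 1973
  C(16) = 1 + 1973 + 1219 = 3193
  C(17) = 1 + 3193 + 1973 = 5167
  C(18) = 1 + 5167 + 3193 = 8361
  C(19) = 1 + 8361 + 5167 = 13529
  C(20) = 1 + 13529 + 8361 = 21891
  C(21) = 1 + 21891 + 13529 = 35421
  C(22) = 1 + 35421 + 21891 = 57313
  C(23) = 1 + 57313 + 35421 = 92735
  C(24) = 1 + 92735 + 57313 = 150049
  C(25) = 1 + 150049 + 92735 = 242785
  C(26) = 1 + 242785 + 150049 = 392835
  C(27) = 1 + 392835 + 242785 = 635621
  C(28) = 1 + 635621 + 392835 = 1028457
  C(29) = 1 + 1028457 + 635621 = 1664079
  C(30) = 1 + 1664079 + 1028457 = 2692537
  C(31) = 1 + 2692537 + 1664079 = 4356617
  C(32) = 1 + 4356617 + 2692537 = 7049155
  C(33) = 1 + 7049155 + 4356617 = 11405773
  C(34) = 1 + 11405773 + 7049155 = 18454929
  C(35) = 1 + 18454929 + 11405773 = 29860703
  C(36) = 1 + 29860703 + 18454929 = 48315633
  C(37) = 1 + 48315633 + 29860703 = 78176337
  C(38) = 1 + 78176337 + 48315633 = 126491971
  C(39) = 1 + 126491971 + 78176337 = 204668309
  C(40) = 1 + 204668309 + 126491971 = 331160281
  C(41) = 1 + 331160281 + 204668309 = 535828591
  C(42) = 1 + 535828591 + 331160281 = 866988873
  C(43) = 1 + 866988873 + 535828591 = 1402817465
  C(44) = 1 + 1402817465 + 866988873 = 2269806339
  C(45) = 1 + 2269806339 + 1402817465 = 3672623805
  C(46) = 1 + 3672623805 + 2269806339 = 5942430145
  C(47) = 1 + 5942430145 + 3672623805 = 9615053951
  C(48) = 1 + 9615053951 + 5942430145 = 15557484097
  C(49) = 1 + 15557484097 + 9615053951 = 25172538049
  C(50) = 1 + 25172538049 + 15557484097 = 40730022147
  C(51) = 1 + 40730022147 + 25172538049 = 65902560197
  C(52) = 1 + 65902560197 + 40730022147 = 106632582345
Total calls for fib(52) = 106632582345


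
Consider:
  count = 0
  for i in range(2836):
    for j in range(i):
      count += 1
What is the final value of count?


For each i, the inner loop runs i times:
  i=0: inner runs 0 times
  i=1: inner runs 1 time
  i=2: inner runs 2 times
  i=3: inner runs 3 times
  i=4: inner runs 4 times
  i=5: inner runs 5 times
  i=6: inner runs 6 times
  i=7: inner runs 7 times
  ...
Total = 0 + 1 + 2 + ... + 2835 = 2836*(2836-1)/2 = 4020030


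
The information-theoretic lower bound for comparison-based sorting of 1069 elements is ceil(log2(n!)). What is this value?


A binary decision tree of height h has at most 2^h leaves and needs at least n! of them, so h >= ceil(log2(n!)).
1069! is far too large to multiply out, so use Stirling's series:
  ln(n!) ~ n ln n - n + (1/2) ln(2 pi n) + 1/(12n)  (error below 1/(360 n^3), negligible here)
  ln(1069) = 6.9744789
  n ln n = 1069 * 6.9744789 = 7455.7179
  (1/2) ln(2 pi * 1069) = (1/2) ln(6716.7251) = 4.4062
  1/(12*1069) = 0.0001
  ln(1069!) ~ 7455.7179 - 1069 + 4.4062 + 0.0001 = 6391.1242
Convert to base 2: log2(1069!) = 6391.1242 / ln 2 = 6391.1242 / 0.69314718 = 9220.4432
ceil(9220.4432) = 9221


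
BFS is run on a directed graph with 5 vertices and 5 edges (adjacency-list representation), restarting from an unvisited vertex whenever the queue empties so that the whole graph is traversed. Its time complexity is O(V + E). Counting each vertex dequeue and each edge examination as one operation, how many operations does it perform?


A full BFS traversal dequeues each vertex exactly once and examines each directed edge exactly once.
V = 5 (vertex processing cost)
E = 5 (edge examination cost)
Total operations proportional to V + E = 5 + 5 = 10


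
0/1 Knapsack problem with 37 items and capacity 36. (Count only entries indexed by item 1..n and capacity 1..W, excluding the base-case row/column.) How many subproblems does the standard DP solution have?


The DP table is indexed by (item, capacity).
Rows: 37 items
Columns: 36 capacity values (1 to W)
Total subproblems = 37 * 36 = 1332


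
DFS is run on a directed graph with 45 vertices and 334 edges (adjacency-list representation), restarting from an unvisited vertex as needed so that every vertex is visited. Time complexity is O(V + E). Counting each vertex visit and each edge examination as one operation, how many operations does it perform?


A full DFS traversal processes each vertex exactly once (push/pop on stack).
Each directed edge is examined once.
V = 45, E = 334
V + E = 379


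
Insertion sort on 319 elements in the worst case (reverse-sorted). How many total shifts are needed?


In the worst case (reverse-sorted), each element shifts past all previous:
  Element 1: 1 shifts
  Element 2: 2 shifts
  Element 3: 3 shifts
  Element 4: 4 shifts
  Element 5: 5 shifts
  ...
  Element 318: 318 shifts
Total = 1 + 2 + ... + 318
= 319*(319-1)/2 = 50721


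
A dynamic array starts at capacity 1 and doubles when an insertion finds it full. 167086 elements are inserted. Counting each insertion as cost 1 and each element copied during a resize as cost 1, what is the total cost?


n = 167086
Insertion costs: 167086
Resizes copy 1, 2, 4, ... up to the largest power of 2 that is <= n-1 = 167085, i.e. 131072.
Copy costs = 1 + 2 + 4 + 8 + 16 + 32 + 64 + 128 + 256 + 512 + 1024 + 2048 + 4096 + 8192 + 16384 + 32768 + 65536 + 131072 = 262143
Total = 167086 + 262143 = 429229


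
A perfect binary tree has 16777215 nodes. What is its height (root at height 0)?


For a perfect binary tree of height h: n = 2^(h+1) - 1, so h = log2(n+1) - 1.
  n + 1 = 16777216 = 2^24
  log2(16777216) = 24
  height = 24 - 1 = 23


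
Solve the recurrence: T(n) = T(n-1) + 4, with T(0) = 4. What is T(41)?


Unrolling the recurrence:
T(41) = T(40) + 4
       = T(39) + 4 + 4
       = T(38) + 4*3
       ...
       = T(0) + 4*41
       = 4 + 164 = 168


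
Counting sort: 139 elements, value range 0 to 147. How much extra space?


n = 139 (output array)
k = 148 (count array for 148 distinct values)
Extra space = 139 + 148 = 287


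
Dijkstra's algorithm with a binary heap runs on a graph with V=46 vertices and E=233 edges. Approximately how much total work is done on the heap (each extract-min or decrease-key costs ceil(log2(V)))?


Dijkstra with a binary heap: each vertex is extracted once, each edge may relax once.
Each heap operation costs O(log V).
V + E = 46 + 233 = 279
ceil(log2(46)) = 6 (since 2^5 = 32 < 46 <= 64 = 2^6)
Total heap work = (V+E) * ceil(log2(V)) = 279 * 6 = 1674


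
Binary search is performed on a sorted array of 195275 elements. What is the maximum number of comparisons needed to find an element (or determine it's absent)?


Binary search halves the search space each comparison:
  Step 1: search space = 195275 -> 97637
  Step 2: search space = 97637 -> 48818
  Step 3: search space = 48818 -> 24409
  Step 4: search space = 24409 -> 12204
  Step 5: search space = 12204 -> 6102
  Step 6: search space = 6102 -> 3051
  Step 7: search space = 3051 -> 1525
  Step 8: search space = 1525 -> 762
  Step 9: search space = 762 -> 381
  Step 10: search space = 381 -> 190
  Step 11: search space = 190 -> 95
  Step 12: search space = 95 -> 47
  Step 13: search space = 47 -> 23
  Step 14: search space = 23 -> 11
  Step 15: search space = 11 -> 5
  Step 16: search space = 5 -> 2
  Step 17: search space = 2 -> 1
  Step 18: search space = 1 (final check)
Maximum comparisons = floor(log2(195275)) + 1 = 17 + 1 = 18


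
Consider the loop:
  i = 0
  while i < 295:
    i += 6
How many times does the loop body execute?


Starting at i = 0, each iteration adds 6.
Iterations until i >= 295:
  Iteration 1: i = 0 -> i = 6
  Iteration 2: i = 6 -> i = 12
  Iteration 3: i = 12 -> i = 18
  Iteration 4: i = 18 -> i = 24
  Iteration 5: i = 24 -> i = 30
  Iteration 6: i = 30 -> i = 36
  Iteration 7: i = 36 -> i = 42
  Iteration 8: i = 42 -> i = 48
  ... continuing ...
Total iterations = ceil(295/6) = 50


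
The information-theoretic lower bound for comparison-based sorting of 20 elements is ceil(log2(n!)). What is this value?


A binary decision tree of height h has at most 2^h leaves and needs at least n! of them, so h >= ceil(log2(n!)).
Compute 20! as a running product:
  x2 = 2, x3 = 6, x4 = 24, x5 = 120
  x6 = 720, x7 = 5040, x8 = 40320, x9 = 362880
  x10 = 3628800, x11 = 39916800, x12 = 479001600, x13 = 6227020800
  x14 = 87178291200, x15 = 1307674368000, x16 = 20922789888000, x17 = 355687428096000
  x18 = 6402373705728000, x19 = 121645100408832000, x20 = 2432902008176640000
20! = 2432902008176640000
Bracket between powers of 2:
  2^61 = 2305843009213693952 < 2432902008176640000 <= 4611686018427387904 = 2^62
So ceil(log2(20!)) = 62


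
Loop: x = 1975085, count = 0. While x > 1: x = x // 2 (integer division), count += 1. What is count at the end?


The variable x halves each step:
x = 1975085 -> 987542 -> 493771 -> 246885 -> 123442 -> 61721 -> 30860 -> 15430 -> 7715 -> 3857 -> 1928 -> 964 -> 482 -> 241 -> 120 -> 60 -> 30 -> 15 -> 7 -> 3 -> 1
Number of halvings = floor(log2(1975085)) = 20


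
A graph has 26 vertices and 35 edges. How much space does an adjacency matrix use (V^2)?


Adjacency matrix: V x V grid of entries
Space = V^2 = 26^2 = 26 * 26 = 676


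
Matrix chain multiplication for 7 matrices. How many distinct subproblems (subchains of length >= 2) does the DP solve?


Subproblems are indexed by (i, j) where i < j.
Number of such pairs = n*(n-1)/2
= 7 * 6 / 2
= 21


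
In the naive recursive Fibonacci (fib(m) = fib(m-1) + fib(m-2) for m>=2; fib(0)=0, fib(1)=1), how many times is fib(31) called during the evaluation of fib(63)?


Let N(m) = number of times fib(m) is called while evaluating fib(63).
N(63) = 1 (the initial call).
N(62) = 1 (only fib(63) calls it).
For 1 <= m <= 61: fib(m) is called by fib(m+1) and fib(m+2), so
  N(m) = N(m+1) + N(m+2).
fib(0) is called only by fib(2), so N(0) = N(2).
Walk down from m=63:
  N(63)=1, N(62)=1, N(61)=2, N(60)=3, N(59)=5, N(58)=8, N(57)=13, N(56)=21, N(55)=34, N(54)=55, N(53)=89, N(52)=144, N(51)=233, N(50)=377, N(49)=610, N(48)=987, N(47)=1597, N(46)=2584, N(45)=4181, N(44)=6765, N(43)=10946, N(42)=17711, N(41)=28657, N(40)=46368, N(39)=75025, N(38)=121393, N(37)=196418, N(36)=317811, N(35)=514229, N(34)=832040, N(33)=1346269, N(32)=2178309, N(31)=3524578
N(31) = 3524578
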